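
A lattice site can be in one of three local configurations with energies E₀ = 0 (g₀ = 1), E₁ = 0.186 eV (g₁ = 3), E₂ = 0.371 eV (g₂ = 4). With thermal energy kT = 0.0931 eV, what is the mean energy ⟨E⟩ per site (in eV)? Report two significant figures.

0.070 eV

Eᵢ/kT = 0, 1.998, 3.985.
Z = Σ gᵢe^(−Eᵢ/kT) = 1·e^(−0) + 3·e^(−1.998) + 4·e^(−3.985) = 1.000 + 0.4068 + 0.07437 = 1.481.
⟨E⟩ = Σ Eᵢ gᵢe^(−Eᵢ/kT) / Z = (0·1.000 + 0.186·0.4068 + 0.371·0.07437) / 1.481 = 0.070 eV.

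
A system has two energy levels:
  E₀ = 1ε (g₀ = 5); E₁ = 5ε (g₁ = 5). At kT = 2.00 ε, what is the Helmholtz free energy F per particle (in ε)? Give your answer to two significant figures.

-2.5 ε

Eᵢ/kT = 0.5000, 2.500.
Z = Σ gᵢe^(−Eᵢ/kT) = 5·e^(−0.5000) + 5·e^(−2.500) = 3.033 + 0.4104 = 3.443.
F = −kT ln Z = −2.00 × ln(3.443) = −2.00 × 1.236 = -2.5 ε.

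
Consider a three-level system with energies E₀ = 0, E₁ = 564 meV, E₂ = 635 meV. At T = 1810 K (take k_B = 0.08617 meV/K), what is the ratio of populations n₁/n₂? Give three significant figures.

k_BT = 0.08617 × 1810 K = 155.97 meV.
n₁/n₂ = exp[−(E₁−E₂)/kT] = exp(−(-71 meV)/(155.97 meV)) = exp(0.45522) = 1.58.

1.58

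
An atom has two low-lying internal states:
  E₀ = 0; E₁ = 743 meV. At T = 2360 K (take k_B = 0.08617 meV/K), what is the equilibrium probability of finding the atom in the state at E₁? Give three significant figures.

k_BT = 0.08617 × 2360 K = 203.36 meV.
Eᵢ/kT = 0, 3.6536.
Z = Σ e^(−Eᵢ/kT) = e^(−0) + e^(−3.6536) = 1.0000 + 0.025898 = 1.0259.
P₁ = e^(−E₁/kT) / Z = 0.025898/1.0259 = 0.0252.

0.0252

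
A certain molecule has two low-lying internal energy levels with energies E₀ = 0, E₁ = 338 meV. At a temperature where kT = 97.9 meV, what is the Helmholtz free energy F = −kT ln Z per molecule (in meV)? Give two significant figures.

Eᵢ/kT = 0, 3.453.
Z = Σ e^(−Eᵢ/kT) = e^(−0) + e^(−3.453) = 1.000 + 0.03165 = 1.032.
F = −kT ln Z = −97.9 × ln(1.032) = −97.9 × 0.03150 = -3.1 meV.

-3.1 meV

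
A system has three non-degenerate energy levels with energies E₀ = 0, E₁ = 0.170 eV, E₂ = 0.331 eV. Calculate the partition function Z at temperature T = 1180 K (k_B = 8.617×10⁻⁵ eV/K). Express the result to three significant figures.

k_BT = 8.617×10⁻⁵ × 1180 K = 0.10168 eV.
Eᵢ/kT = 0, 1.6719, 3.2553.
Z = Σ e^(−Eᵢ/kT) = e^(−0) + e^(−1.6719) + e^(−3.2553) = 1.0000 + 0.18789 + 0.038569 = 1.2265.

Z = 1.23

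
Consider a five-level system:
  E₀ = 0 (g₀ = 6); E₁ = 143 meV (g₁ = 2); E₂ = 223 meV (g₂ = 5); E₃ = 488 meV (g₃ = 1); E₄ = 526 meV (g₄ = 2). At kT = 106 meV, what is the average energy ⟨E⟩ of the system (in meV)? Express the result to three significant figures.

31.1 meV

Eᵢ/kT = 0, 1.3491, 2.1038, 4.6038, 4.9623.
Z = Σ gᵢe^(−Eᵢ/kT) = 6·e^(−0) + 2·e^(−1.3491) + 5·e^(−2.1038) + 1·e^(−4.6038) + 2·e^(−4.9623) = 6.0000 + 0.51895 + 0.60996 + 0.010014 + 0.013994 = 7.1529.
⟨E⟩ = Σ Eᵢ gᵢe^(−Eᵢ/kT) / Z = (0·6.0000 + 143·0.51895 + 223·0.60996 + 488·0.010014 + 526·0.013994) / 7.1529 = 31.1 meV.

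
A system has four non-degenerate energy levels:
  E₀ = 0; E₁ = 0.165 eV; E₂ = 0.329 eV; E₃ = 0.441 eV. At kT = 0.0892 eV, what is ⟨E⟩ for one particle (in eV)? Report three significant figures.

Eᵢ/kT = 0, 1.8498, 3.6883, 4.9439.
Z = Σ e^(−Eᵢ/kT) = e^(−0) + e^(−1.8498) + e^(−3.6883) + e^(−4.9439) = 1.0000 + 0.15727 + 0.025014 + 0.0071267 = 1.1894.
⟨E⟩ = Σ Eᵢ e^(−Eᵢ/kT) / Z = (0·1.0000 + 0.165·0.15727 + 0.329·0.025014 + 0.441·0.0071267) / 1.1894 = 0.0314 eV.

0.0314 eV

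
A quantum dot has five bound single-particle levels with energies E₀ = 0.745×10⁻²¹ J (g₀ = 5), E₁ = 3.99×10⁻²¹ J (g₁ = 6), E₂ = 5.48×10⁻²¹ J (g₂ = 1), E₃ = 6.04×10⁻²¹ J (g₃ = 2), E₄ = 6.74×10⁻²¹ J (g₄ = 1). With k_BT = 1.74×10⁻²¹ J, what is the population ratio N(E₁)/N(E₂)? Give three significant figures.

n₁/n₂ = (g₁/g₂) exp[−(E₁−E₂)/kT] = (6/1) × exp(−(-1.49 ×10⁻²¹ J)/(1.74 ×10⁻²¹ J)) = (6/1) × exp(0.85632) = 14.1.

14.1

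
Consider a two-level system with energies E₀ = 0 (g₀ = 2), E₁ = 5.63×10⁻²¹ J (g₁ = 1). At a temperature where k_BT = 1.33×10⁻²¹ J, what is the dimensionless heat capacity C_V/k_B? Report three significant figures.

0.128

Eᵢ/kT = 0, 4.2331.
Z = Σ gᵢe^(−Eᵢ/kT) = 2·e^(−0) + 1·e^(−4.2331) = 2.0000 + 0.014507 = 2.0145.
⟨E⟩ = 0.040543, ⟨E²⟩ = 0.22826.
C_V/k_B = (⟨E²⟩ − ⟨E⟩²)/(kT)² = (0.22826 − 0.0016437)/1.7689 = 0.128.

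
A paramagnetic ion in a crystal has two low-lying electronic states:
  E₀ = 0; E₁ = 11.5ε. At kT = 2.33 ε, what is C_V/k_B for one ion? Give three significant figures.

0.173

Eᵢ/kT = 0, 4.9356.
Z = Σ e^(−Eᵢ/kT) = e^(−0) + e^(−4.9356) = 1.0000 + 0.0071861 = 1.0072.
⟨E⟩ = 0.082049 ε, ⟨E²⟩ = 0.94357 ε².
C_V/k_B = (⟨E²⟩ − ⟨E⟩²)/(kT)² = (0.94357 − 0.0067320)/5.4289 = 0.173.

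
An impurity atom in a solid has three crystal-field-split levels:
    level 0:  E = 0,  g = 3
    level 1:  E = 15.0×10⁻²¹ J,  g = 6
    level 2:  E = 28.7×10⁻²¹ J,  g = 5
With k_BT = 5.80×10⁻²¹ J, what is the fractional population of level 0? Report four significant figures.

0.8603

Eᵢ/kT = 0, 2.58621, 4.94828.
Z = Σ gᵢe^(−Eᵢ/kT) = 3·e^(−0) + 6·e^(−2.58621) + 5·e^(−4.94828) = 3.00000 + 0.451829 + 0.0354780 = 3.48731.
P₀ = g₀ e^(−E₀/kT) / Z = 3.00000/3.48731 = 0.8603.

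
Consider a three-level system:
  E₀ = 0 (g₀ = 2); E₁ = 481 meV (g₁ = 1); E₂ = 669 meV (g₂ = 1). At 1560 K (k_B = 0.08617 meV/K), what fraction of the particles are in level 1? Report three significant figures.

0.0137

k_BT = 0.08617 × 1560 K = 134.43 meV.
Eᵢ/kT = 0, 3.5781, 4.9766.
Z = Σ gᵢe^(−Eᵢ/kT) = 2·e^(−0) + 1·e^(−3.5781) + 1·e^(−4.9766) = 2.0000 + 0.027929 + 0.0068975 = 2.0348.
P₁ = g₁ e^(−E₁/kT) / Z = 0.027929/2.0348 = 0.0137.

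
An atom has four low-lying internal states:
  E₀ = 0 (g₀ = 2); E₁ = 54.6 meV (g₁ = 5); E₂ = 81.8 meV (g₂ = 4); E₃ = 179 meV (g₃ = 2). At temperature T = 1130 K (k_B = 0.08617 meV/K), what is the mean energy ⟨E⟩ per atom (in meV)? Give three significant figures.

k_BT = 0.08617 × 1130 K = 97.372 meV.
Eᵢ/kT = 0, 0.56074, 0.84008, 1.8383.
Z = Σ gᵢe^(−Eᵢ/kT) = 2·e^(−0) + 5·e^(−0.56074) + 4·e^(−0.84008) + 2·e^(−1.8383) = 2.0000 + 2.8539 + 1.7267 + 0.31818 = 6.8988.
⟨E⟩ = Σ Eᵢ gᵢe^(−Eᵢ/kT) / Z = (0·2.0000 + 54.6·2.8539 + 81.8·1.7267 + 179·0.31818) / 6.8988 = 51.3 meV.

51.3 meV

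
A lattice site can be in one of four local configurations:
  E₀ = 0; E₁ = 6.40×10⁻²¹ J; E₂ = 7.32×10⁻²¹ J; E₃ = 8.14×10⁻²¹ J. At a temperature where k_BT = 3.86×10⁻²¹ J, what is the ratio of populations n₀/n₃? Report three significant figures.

n₀/n₃ = exp[−(E₀−E₃)/kT] = exp(−(-8.14 ×10⁻²¹ J)/(3.86 ×10⁻²¹ J)) = exp(2.1088) = 8.24.

8.24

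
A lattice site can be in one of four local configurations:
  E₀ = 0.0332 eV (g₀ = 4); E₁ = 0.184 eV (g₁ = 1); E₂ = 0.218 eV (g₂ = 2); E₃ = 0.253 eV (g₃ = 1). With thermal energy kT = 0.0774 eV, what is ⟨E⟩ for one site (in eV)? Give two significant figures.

Eᵢ/kT = 0.4289, 2.377, 2.817, 3.269.
Z = Σ gᵢe^(−Eᵢ/kT) = 4·e^(−0.4289) + 1·e^(−2.377) + 2·e^(−2.817) + 1·e^(−3.269) = 2.605 + 0.09283 + 0.1196 + 0.03804 = 2.855.
⟨E⟩ = Σ Eᵢ gᵢe^(−Eᵢ/kT) / Z = (0.0332·2.605 + 0.184·0.09283 + 0.218·0.1196 + 0.253·0.03804) / 2.855 = 0.049 eV.

0.049 eV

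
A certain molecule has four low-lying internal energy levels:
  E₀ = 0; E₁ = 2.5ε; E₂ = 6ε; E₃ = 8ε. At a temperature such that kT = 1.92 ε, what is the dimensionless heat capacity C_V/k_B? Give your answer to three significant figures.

Eᵢ/kT = 0, 1.3021, 3.1250, 4.1667.
Z = Σ e^(−Eᵢ/kT) = e^(−0) + e^(−1.3021) + e^(−3.1250) + e^(−4.1667) = 1.0000 + 0.27196 + 0.043937 + 0.015503 = 1.3314.
⟨E⟩ = 0.80182 ε, ⟨E²⟩ = 3.2099 ε².
C_V/k_B = (⟨E²⟩ − ⟨E⟩²)/(kT)² = (3.2099 − 0.64292)/3.6864 = 0.696.

0.696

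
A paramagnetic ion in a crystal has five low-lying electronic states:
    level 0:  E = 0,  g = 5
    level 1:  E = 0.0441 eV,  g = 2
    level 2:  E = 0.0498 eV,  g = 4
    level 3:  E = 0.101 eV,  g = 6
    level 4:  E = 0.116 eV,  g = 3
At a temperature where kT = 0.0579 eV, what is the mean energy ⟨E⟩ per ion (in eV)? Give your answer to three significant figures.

0.0307 eV

Eᵢ/kT = 0, 0.76166, 0.86010, 1.7444, 2.0035.
Z = Σ gᵢe^(−Eᵢ/kT) = 5·e^(−0) + 2·e^(−0.76166) + 4·e^(−0.86010) + 6·e^(−1.7444) + 3·e^(−2.0035) = 5.0000 + 0.93378 + 1.6925 + 1.0485 + 0.40459 = 9.0794.
⟨E⟩ = Σ Eᵢ gᵢe^(−Eᵢ/kT) / Z = (0·5.0000 + 0.0441·0.93378 + 0.0498·1.6925 + 0.101·1.0485 + 0.116·0.40459) / 9.0794 = 0.0307 eV.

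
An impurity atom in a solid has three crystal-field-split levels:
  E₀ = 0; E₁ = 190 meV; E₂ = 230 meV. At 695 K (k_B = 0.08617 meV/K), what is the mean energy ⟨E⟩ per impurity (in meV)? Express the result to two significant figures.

k_BT = 0.08617 × 695 K = 59.89 meV.
Eᵢ/kT = 0, 3.172, 3.840.
Z = Σ e^(−Eᵢ/kT) = e^(−0) + e^(−3.172) + e^(−3.840) = 1.000 + 0.04192 + 0.02149 = 1.063.
⟨E⟩ = Σ Eᵢ e^(−Eᵢ/kT) / Z = (0·1.000 + 190·0.04192 + 230·0.02149) / 1.063 = 12 meV.

12 meV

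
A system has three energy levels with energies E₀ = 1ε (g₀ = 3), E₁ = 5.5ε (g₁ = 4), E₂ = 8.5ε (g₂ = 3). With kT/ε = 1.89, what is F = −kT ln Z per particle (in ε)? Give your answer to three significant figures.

Eᵢ/kT = 0.52910, 2.9101, 4.4974.
Z = Σ gᵢe^(−Eᵢ/kT) = 3·e^(−0.52910) + 4·e^(−2.9101) + 3·e^(−4.4974) = 1.7674 + 0.21788 + 0.033414 = 2.0187.
F = −kT ln Z = −1.89 × ln(2.0187) = −1.89 × 0.70245 = -1.33 ε.

-1.33 ε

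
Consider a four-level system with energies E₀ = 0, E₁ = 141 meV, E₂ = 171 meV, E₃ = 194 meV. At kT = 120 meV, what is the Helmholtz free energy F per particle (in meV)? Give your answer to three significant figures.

-67.0 meV

Eᵢ/kT = 0, 1.1750, 1.4250, 1.6167.
Z = Σ e^(−Eᵢ/kT) = e^(−0) + e^(−1.1750) + e^(−1.4250) + e^(−1.6167) = 1.0000 + 0.30882 + 0.24051 + 0.19855 = 1.7479.
F = −kT ln Z = −120 × ln(1.7479) = −120 × 0.55842 = -67.0 meV.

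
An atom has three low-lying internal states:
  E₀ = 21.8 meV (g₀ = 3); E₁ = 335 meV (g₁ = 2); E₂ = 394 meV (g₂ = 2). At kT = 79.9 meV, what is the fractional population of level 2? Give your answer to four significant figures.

0.006200

Eᵢ/kT = 0.272841, 4.19274, 4.93116.
Z = Σ gᵢe^(−Eᵢ/kT) = 3·e^(−0.272841) + 2·e^(−4.19274) + 2·e^(−4.93116) = 2.28364 + 0.0302097 + 0.0144363 = 2.32829.
P₂ = g₂ e^(−E₂/kT) / Z = 0.0144363/2.32829 = 0.006200.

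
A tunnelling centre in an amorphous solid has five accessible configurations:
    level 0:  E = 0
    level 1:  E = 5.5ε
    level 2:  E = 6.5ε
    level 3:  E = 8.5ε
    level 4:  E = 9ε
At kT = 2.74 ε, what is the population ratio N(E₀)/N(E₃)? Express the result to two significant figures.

n₀/n₃ = exp[−(E₀−E₃)/kT] = exp(−(-8.5ε)/(2.74ε)) = exp(3.102) = 22.

22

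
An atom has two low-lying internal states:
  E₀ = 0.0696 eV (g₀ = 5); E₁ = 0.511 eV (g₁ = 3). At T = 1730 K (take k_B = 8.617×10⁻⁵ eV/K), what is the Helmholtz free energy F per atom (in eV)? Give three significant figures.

k_BT = 8.617×10⁻⁵ × 1730 K = 0.14907 eV.
Eᵢ/kT = 0.46689, 3.4279.
Z = Σ gᵢe^(−Eᵢ/kT) = 5·e^(−0.46689) + 3·e^(−3.4279) = 3.1347 + 0.097365 = 3.2321.
F = −kT ln Z = −0.14907 × ln(3.2321) = −0.14907 × 1.1731 = -0.175 eV.

-0.175 eV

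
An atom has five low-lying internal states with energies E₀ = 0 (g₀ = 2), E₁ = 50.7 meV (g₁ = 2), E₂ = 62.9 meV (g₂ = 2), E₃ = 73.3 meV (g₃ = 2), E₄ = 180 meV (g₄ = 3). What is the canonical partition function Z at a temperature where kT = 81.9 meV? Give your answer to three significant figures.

Z = 5.16

Eᵢ/kT = 0, 0.61905, 0.76801, 0.89499, 2.1978.
Z = Σ gᵢe^(−Eᵢ/kT) = 2·e^(−0) + 2·e^(−0.61905) + 2·e^(−0.76801) + 2·e^(−0.89499) + 3·e^(−2.1978) = 2.0000 + 1.0769 + 0.92787 + 0.81722 + 0.33314 = 5.1551.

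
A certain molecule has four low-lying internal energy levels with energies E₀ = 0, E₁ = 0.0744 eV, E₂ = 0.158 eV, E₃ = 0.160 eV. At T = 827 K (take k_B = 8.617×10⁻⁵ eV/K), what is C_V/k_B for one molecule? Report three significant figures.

k_BT = 8.617×10⁻⁵ × 827 K = 0.071263 eV.
Eᵢ/kT = 0, 1.0440, 2.2171, 2.2452.
Z = Σ e^(−Eᵢ/kT) = e^(−0) + e^(−1.0440) + e^(−2.2171) + e^(−2.2452) = 1.0000 + 0.35204 + 0.10892 + 0.10591 = 1.5669.
⟨E⟩ = 0.038513 eV, ⟨E²⟩ = 0.0047093 eV².
C_V/k_B = (⟨E²⟩ − ⟨E⟩²)/(kT)² = (0.0047093 − 0.0014833)/0.0050784 = 0.635.

0.635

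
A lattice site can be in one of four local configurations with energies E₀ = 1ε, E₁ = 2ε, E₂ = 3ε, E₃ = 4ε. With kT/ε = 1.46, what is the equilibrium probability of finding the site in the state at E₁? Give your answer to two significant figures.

Eᵢ/kT = 0.6849, 1.370, 2.055, 2.740.
Z = Σ e^(−Eᵢ/kT) = e^(−0.6849) + e^(−1.370) + e^(−2.055) + e^(−2.740) = 0.5041 + 0.2541 + 0.1281 + 0.06457 = 0.9509.
P₁ = e^(−E₁/kT) / Z = 0.2541/0.9509 = 0.27.

0.27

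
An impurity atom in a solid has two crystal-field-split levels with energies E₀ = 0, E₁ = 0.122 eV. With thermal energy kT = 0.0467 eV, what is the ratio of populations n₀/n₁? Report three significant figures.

13.6

n₀/n₁ = exp[−(E₀−E₁)/kT] = exp(−(-0.122 eV)/(0.0467 eV)) = exp(2.6124) = 13.6.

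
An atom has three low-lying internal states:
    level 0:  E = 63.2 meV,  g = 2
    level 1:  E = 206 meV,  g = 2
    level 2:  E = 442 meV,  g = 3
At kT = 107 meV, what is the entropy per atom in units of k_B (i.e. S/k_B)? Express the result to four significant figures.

Eᵢ/kT = 0.590654, 1.92523, 4.13084.
Z = Σ gᵢe^(−Eᵢ/kT) = 2·e^(−0.590654) + 2·e^(−1.92523) + 3·e^(−4.13084) = 1.10793 + 0.291684 + 0.0482081 = 1.44782.
⟨E⟩ = Σ EᵢPᵢ = 104.582 meV.
S/k_B = ln Z + ⟨E⟩/kT = ln(1.44782) + 104.582/107 = 0.370059 + 0.977402 = 1.347.

1.347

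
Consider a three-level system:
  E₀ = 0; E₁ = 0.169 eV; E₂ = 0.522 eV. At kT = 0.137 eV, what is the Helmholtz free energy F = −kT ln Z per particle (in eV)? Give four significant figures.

Eᵢ/kT = 0, 1.23358, 3.81022.
Z = Σ e^(−Eᵢ/kT) = e^(−0) + e^(−1.23358) + e^(−3.81022) = 1.00000 + 0.291248 + 0.0221433 = 1.31339.
F = −kT ln Z = −0.137 × ln(1.31339) = −0.137 × 0.272612 = -0.03735 eV.

-0.03735 eV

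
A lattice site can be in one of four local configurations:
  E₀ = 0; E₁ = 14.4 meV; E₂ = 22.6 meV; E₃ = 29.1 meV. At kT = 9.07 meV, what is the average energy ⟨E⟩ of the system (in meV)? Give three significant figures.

4.51 meV

Eᵢ/kT = 0, 1.5877, 2.4917, 3.2084.
Z = Σ e^(−Eᵢ/kT) = e^(−0) + e^(−1.5877) + e^(−2.4917) + e^(−3.2084) = 1.0000 + 0.20440 + 0.082769 + 0.040421 = 1.3276.
⟨E⟩ = Σ Eᵢ e^(−Eᵢ/kT) / Z = (0·1.0000 + 14.4·0.20440 + 22.6·0.082769 + 29.1·0.040421) / 1.3276 = 4.51 meV.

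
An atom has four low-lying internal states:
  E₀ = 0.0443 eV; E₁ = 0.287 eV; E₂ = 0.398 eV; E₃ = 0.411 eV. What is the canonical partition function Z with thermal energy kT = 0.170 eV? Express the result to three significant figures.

Z = 1.14

Eᵢ/kT = 0.26059, 1.6882, 2.3412, 2.4176.
Z = Σ e^(−Eᵢ/kT) = e^(−0.26059) + e^(−1.6882) + e^(−2.3412) + e^(−2.4176) = 0.77060 + 0.18485 + 0.096212 + 0.089135 = 1.1408.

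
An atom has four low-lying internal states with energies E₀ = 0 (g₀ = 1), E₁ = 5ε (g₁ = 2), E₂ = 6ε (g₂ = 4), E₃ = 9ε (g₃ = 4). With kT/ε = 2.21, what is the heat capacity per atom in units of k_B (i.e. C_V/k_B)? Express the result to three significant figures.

Eᵢ/kT = 0, 2.2624, 2.7149, 4.0724.
Z = Σ gᵢe^(−Eᵢ/kT) = 1·e^(−0) + 2·e^(−2.2624) + 4·e^(−2.7149) + 4·e^(−4.0724) = 1.0000 + 0.20820 + 0.26485 + 0.068146 = 1.5412.
⟨E⟩ = 2.1045 ε, ⟨E²⟩ = 13.145 ε².
C_V/k_B = (⟨E²⟩ − ⟨E⟩²)/(kT)² = (13.145 − 4.4289)/4.8841 = 1.78.

1.78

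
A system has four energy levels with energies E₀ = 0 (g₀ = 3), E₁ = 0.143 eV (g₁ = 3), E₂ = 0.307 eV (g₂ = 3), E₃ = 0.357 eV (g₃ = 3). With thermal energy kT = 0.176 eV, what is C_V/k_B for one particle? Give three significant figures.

0.497

Eᵢ/kT = 0, 0.81250, 1.7443, 2.0284.
Z = Σ gᵢe^(−Eᵢ/kT) = 3·e^(−0) + 3·e^(−0.81250) + 3·e^(−1.7443) + 3·e^(−2.0284) = 3.0000 + 1.3312 + 0.52430 + 0.39464 = 5.2501.
⟨E⟩ = 0.093752 eV, ⟨E²⟩ = 0.024177 eV².
C_V/k_B = (⟨E²⟩ − ⟨E⟩²)/(kT)² = (0.024177 − 0.0087894)/0.030976 = 0.497.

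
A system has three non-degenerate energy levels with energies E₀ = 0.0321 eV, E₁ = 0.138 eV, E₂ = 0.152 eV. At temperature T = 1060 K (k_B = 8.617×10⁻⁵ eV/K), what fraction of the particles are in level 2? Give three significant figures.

0.170

k_BT = 8.617×10⁻⁵ × 1060 K = 0.091340 eV.
Eᵢ/kT = 0.35143, 1.5108, 1.6641.
Z = Σ e^(−Eᵢ/kT) = e^(−0.35143) + e^(−1.5108) + e^(−1.6641) = 0.70368 + 0.22073 + 0.18936 = 1.1138.
P₂ = e^(−E₂/kT) / Z = 0.18936/1.1138 = 0.170.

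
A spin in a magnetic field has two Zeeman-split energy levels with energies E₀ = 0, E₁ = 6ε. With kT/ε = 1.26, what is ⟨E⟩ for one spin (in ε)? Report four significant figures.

0.05086 ε

Eᵢ/kT = 0, 4.76190.
Z = Σ e^(−Eᵢ/kT) = e^(−0) + e^(−4.76190) = 1.00000 + 0.00854935 = 1.00855.
⟨E⟩ = Σ Eᵢ e^(−Eᵢ/kT) / Z = (0·1.00000 + 6·0.00854935) / 1.00855 = 0.05086 ε.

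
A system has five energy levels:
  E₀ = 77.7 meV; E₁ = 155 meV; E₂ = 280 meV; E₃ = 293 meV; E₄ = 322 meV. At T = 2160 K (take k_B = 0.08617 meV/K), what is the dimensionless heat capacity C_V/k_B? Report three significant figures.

k_BT = 0.08617 × 2160 K = 186.13 meV.
Eᵢ/kT = 0.41745, 0.83275, 1.5043, 1.5742, 1.7300.
Z = Σ e^(−Eᵢ/kT) = e^(−0.41745) + e^(−0.83275) + e^(−1.5043) + e^(−1.5742) + e^(−1.7300) = 0.65872 + 0.43485 + 0.22217 + 0.20717 + 0.17728 = 1.7002.
⟨E⟩ = 175.61 meV, ⟨E²⟩ = 40000 meV².
C_V/k_B = (⟨E²⟩ − ⟨E⟩²)/(kT)² = (40000 − 30839)/34644 = 0.264.

0.264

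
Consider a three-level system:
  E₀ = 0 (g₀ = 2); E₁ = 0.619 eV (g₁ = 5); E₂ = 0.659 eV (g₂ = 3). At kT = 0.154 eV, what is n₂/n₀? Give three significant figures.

n₂/n₀ = (g₂/g₀) exp[−(E₂−E₀)/kT] = (3/2) × exp(−(0.659 eV)/(0.154 eV)) = (3/2) × exp(-4.2792) = 0.0208.

0.0208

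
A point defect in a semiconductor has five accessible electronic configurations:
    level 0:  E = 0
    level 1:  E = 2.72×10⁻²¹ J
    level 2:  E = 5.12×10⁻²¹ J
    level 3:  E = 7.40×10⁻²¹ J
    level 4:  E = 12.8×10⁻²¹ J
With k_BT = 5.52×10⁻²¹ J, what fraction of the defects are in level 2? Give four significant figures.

Eᵢ/kT = 0, 0.492754, 0.927536, 1.34058, 2.31884.
Z = Σ e^(−Eᵢ/kT) = e^(−0) + e^(−0.492754) + e^(−0.927536) + e^(−1.34058) + e^(−2.31884) = 1.00000 + 0.610942 + 0.395527 + 0.261694 + 0.0983876 = 2.36655.
P₂ = e^(−E₂/kT) / Z = 0.395527/2.36655 = 0.1671.

0.1671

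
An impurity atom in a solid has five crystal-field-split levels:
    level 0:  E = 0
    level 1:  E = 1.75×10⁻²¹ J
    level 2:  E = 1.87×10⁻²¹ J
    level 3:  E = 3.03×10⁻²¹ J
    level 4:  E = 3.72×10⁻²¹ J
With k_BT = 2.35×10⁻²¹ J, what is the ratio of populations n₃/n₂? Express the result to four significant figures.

n₃/n₂ = exp[−(E₃−E₂)/kT] = exp(−(1.16 ×10⁻²¹ J)/(2.35 ×10⁻²¹ J)) = exp(-0.493617) = 0.6104.

0.6104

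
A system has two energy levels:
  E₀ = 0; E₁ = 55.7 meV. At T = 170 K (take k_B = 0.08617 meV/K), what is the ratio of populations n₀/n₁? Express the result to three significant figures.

44.8

k_BT = 0.08617 × 170 K = 14.649 meV.
n₀/n₁ = exp[−(E₀−E₁)/kT] = exp(−(-55.7 meV)/(14.649 meV)) = exp(3.8023) = 44.8.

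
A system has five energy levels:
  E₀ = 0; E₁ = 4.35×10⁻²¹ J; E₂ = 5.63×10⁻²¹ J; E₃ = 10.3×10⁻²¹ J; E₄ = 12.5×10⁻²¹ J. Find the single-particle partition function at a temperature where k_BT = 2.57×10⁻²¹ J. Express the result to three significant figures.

Eᵢ/kT = 0, 1.6926, 2.1907, 4.0078, 4.8638.
Z = Σ e^(−Eᵢ/kT) = e^(−0) + e^(−1.6926) + e^(−2.1907) + e^(−4.0078) + e^(−4.8638) = 1.0000 + 0.18404 + 0.11184 + 0.018173 + 0.0077211 = 1.3218.

Z = 1.32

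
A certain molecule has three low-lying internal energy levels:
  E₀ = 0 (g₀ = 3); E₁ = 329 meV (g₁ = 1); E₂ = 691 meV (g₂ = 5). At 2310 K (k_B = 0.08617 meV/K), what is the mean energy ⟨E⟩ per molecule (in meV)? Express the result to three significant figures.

k_BT = 0.08617 × 2310 K = 199.05 meV.
Eᵢ/kT = 0, 1.6529, 3.4715.
Z = Σ gᵢe^(−Eᵢ/kT) = 3·e^(−0) + 1·e^(−1.6529) + 5·e^(−3.4715) = 3.0000 + 0.19149 + 0.15535 = 3.3468.
⟨E⟩ = Σ Eᵢ gᵢe^(−Eᵢ/kT) / Z = (0·3.0000 + 329·0.19149 + 691·0.15535) / 3.3468 = 50.9 meV.

50.9 meV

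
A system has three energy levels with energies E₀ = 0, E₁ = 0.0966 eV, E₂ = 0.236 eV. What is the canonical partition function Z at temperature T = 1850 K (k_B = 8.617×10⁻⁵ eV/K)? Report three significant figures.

k_BT = 8.617×10⁻⁵ × 1850 K = 0.15941 eV.
Eᵢ/kT = 0, 0.60598, 1.4805.
Z = Σ e^(−Eᵢ/kT) = e^(−0) + e^(−0.60598) + e^(−1.4805) = 1.0000 + 0.54554 + 0.22752 = 1.7731.

Z = 1.77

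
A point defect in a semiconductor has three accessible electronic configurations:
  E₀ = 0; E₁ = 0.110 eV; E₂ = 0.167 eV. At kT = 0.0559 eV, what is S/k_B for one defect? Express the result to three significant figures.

Eᵢ/kT = 0, 1.9678, 2.9875.
Z = Σ e^(−Eᵢ/kT) = e^(−0) + e^(−1.9678) + e^(−2.9875) = 1.0000 + 0.13976 + 0.050413 = 1.1902.
⟨E⟩ = Σ EᵢPᵢ = 0.019990 eV.
S/k_B = ln Z + ⟨E⟩/kT = ln(1.1902) + 0.019990/0.0559 = 0.17412 + 0.35760 = 0.532.

0.532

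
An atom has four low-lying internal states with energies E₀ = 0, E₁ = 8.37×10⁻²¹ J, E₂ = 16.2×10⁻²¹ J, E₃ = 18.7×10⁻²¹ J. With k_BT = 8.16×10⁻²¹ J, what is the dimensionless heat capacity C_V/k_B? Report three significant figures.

Eᵢ/kT = 0, 1.0257, 1.9853, 2.2917.
Z = Σ e^(−Eᵢ/kT) = e^(−0) + e^(−1.0257) + e^(−1.9853) + e^(−2.2917) = 1.0000 + 0.35855 + 0.13734 + 0.10109 = 1.5970.
⟨E⟩ = 4.4561, ⟨E²⟩ = 60.434.
C_V/k_B = (⟨E²⟩ − ⟨E⟩²)/(kT)² = (60.434 − 19.857)/66.586 = 0.609.

0.609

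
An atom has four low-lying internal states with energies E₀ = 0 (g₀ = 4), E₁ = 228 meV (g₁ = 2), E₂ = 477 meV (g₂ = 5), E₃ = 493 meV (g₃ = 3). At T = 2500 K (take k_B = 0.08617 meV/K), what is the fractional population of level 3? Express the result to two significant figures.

k_BT = 0.08617 × 2500 K = 215.4 meV.
Eᵢ/kT = 0, 1.058, 2.214, 2.289.
Z = Σ gᵢe^(−Eᵢ/kT) = 4·e^(−0) + 2·e^(−1.058) + 5·e^(−2.214) + 3·e^(−2.289) = 4.000 + 0.6943 + 0.5463 + 0.3041 = 5.545.
P₃ = g₃ e^(−E₃/kT) / Z = 0.3041/5.545 = 0.055.

0.055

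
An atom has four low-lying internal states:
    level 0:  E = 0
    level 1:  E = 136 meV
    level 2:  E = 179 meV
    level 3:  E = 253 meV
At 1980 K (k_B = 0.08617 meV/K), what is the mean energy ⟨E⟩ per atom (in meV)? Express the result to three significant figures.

89.5 meV

k_BT = 0.08617 × 1980 K = 170.62 meV.
Eᵢ/kT = 0, 0.79709, 1.0491, 1.4828.
Z = Σ e^(−Eᵢ/kT) = e^(−0) + e^(−0.79709) + e^(−1.0491) + e^(−1.4828) = 1.0000 + 0.45064 + 0.35025 + 0.22700 = 2.0279.
⟨E⟩ = Σ Eᵢ e^(−Eᵢ/kT) / Z = (0·1.0000 + 136·0.45064 + 179·0.35025 + 253·0.22700) / 2.0279 = 89.5 meV.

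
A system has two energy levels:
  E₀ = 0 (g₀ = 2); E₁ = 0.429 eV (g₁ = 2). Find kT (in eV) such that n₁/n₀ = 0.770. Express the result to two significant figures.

n₁/n₀ = (g₁/g₀) exp[−(E₁−E₀)/kT] = 0.770.
⇒ (E₁−E₀)/kT = ln((2/2)/0.770) = ln(1.299) = 0.2616.
kT = 0.429 eV / 0.2616 = 1.6 eV.

1.6 eV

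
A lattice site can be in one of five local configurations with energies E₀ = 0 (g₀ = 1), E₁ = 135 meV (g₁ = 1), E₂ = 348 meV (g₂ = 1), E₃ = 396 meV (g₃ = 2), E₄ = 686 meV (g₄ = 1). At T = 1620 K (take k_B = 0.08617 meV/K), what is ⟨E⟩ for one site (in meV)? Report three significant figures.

k_BT = 0.08617 × 1620 K = 139.60 meV.
Eᵢ/kT = 0, 0.96705, 2.4928, 2.8367, 4.9140.
Z = Σ gᵢe^(−Eᵢ/kT) = 1·e^(−0) + 1·e^(−0.96705) + 1·e^(−2.4928) + 2·e^(−2.8367) + 1·e^(−4.9140) = 1.0000 + 0.38020 + 0.082678 + 0.11724 + 0.0073431 = 1.5875.
⟨E⟩ = Σ Eᵢ gᵢe^(−Eᵢ/kT) / Z = (0·1.0000 + 135·0.38020 + 348·0.082678 + 396·0.11724 + 686·0.0073431) / 1.5875 = 82.9 meV.

82.9 meV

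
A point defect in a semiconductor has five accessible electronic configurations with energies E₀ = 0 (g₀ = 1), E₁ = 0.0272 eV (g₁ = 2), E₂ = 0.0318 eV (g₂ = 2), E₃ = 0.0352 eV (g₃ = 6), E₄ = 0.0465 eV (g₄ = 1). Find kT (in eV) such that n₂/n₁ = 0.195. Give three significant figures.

n₂/n₁ = (g₂/g₁) exp[−(E₂−E₁)/kT] = 0.195.
⇒ (E₂−E₁)/kT = ln((2/2)/0.195) = ln(5.1282) = 1.6348.
kT = 0.0046 eV / 1.6348 = 0.00281 eV.

0.00281 eV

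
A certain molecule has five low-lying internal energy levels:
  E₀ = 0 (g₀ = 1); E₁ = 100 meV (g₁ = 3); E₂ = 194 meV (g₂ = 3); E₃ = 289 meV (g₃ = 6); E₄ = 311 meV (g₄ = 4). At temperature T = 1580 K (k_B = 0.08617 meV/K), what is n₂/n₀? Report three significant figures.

k_BT = 0.08617 × 1580 K = 136.15 meV.
n₂/n₀ = (g₂/g₀) exp[−(E₂−E₀)/kT] = (3/1) × exp(−(194 meV)/(136.15 meV)) = (3/1) × exp(-1.4249) = 0.722.

0.722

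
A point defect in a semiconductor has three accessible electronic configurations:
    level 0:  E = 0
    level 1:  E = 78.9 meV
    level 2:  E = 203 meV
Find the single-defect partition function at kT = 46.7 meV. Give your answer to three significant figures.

Z = 1.20

Eᵢ/kT = 0, 1.6895, 4.3469.
Z = Σ e^(−Eᵢ/kT) = e^(−0) + e^(−1.6895) + e^(−4.3469) = 1.0000 + 0.18461 + 0.012947 = 1.1976.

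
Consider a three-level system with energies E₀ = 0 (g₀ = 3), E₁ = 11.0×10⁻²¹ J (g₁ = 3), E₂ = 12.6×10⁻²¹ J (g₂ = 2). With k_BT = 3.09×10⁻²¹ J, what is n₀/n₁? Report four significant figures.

35.16

n₀/n₁ = (g₀/g₁) exp[−(E₀−E₁)/kT] = (3/3) × exp(−(-11.0 ×10⁻²¹ J)/(3.09 ×10⁻²¹ J)) = (3/3) × exp(3.55987) = 35.16.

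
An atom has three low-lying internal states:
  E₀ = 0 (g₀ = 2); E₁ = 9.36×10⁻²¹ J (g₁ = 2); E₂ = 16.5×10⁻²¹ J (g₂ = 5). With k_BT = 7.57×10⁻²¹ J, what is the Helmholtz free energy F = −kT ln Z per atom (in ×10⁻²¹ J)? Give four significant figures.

-8.677 ×10⁻²¹ J

Eᵢ/kT = 0, 1.23646, 2.17966.
Z = Σ gᵢe^(−Eᵢ/kT) = 2·e^(−0) + 2·e^(−1.23646) + 5·e^(−2.17966) = 2.00000 + 0.580821 + 0.565400 = 3.14622.
F = −kT ln Z = −7.57 × ln(3.14622) = −7.57 × 1.14620 = -8.677 ×10⁻²¹ J.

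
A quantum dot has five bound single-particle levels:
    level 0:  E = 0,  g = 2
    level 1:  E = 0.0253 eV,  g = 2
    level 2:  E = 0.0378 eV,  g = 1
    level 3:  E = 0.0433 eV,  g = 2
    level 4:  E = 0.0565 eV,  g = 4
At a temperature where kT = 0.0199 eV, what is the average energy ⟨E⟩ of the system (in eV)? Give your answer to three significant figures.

0.0135 eV

Eᵢ/kT = 0, 1.2714, 1.8995, 2.1759, 2.8392.
Z = Σ gᵢe^(−Eᵢ/kT) = 2·e^(−0) + 2·e^(−1.2714) + 1·e^(−1.8995) + 2·e^(−2.1759) + 4·e^(−2.8392) = 2.0000 + 0.56088 + 0.14964 + 0.22701 + 0.23389 = 3.1714.
⟨E⟩ = Σ Eᵢ gᵢe^(−Eᵢ/kT) / Z = (0·2.0000 + 0.0253·0.56088 + 0.0378·0.14964 + 0.0433·0.22701 + 0.0565·0.23389) / 3.1714 = 0.0135 eV.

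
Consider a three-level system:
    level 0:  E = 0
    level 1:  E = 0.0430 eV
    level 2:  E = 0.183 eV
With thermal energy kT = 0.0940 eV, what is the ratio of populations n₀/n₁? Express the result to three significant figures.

n₀/n₁ = exp[−(E₀−E₁)/kT] = exp(−(-0.0430 eV)/(0.0940 eV)) = exp(0.45745) = 1.58.

1.58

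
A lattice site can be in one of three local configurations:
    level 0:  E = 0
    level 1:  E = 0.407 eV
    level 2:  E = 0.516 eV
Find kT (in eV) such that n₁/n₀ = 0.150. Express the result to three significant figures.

0.215 eV

n₁/n₀ = exp[−(E₁−E₀)/kT] = 0.150.
⇒ (E₁−E₀)/kT = ln(1/0.150) = ln(6.6667) = 1.8971.
kT = 0.407 eV / 1.8971 = 0.215 eV.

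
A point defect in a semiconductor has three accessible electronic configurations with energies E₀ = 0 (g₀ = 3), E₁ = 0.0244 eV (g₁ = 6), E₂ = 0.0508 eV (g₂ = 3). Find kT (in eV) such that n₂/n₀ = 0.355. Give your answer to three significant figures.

0.0491 eV

n₂/n₀ = (g₂/g₀) exp[−(E₂−E₀)/kT] = 0.355.
⇒ (E₂−E₀)/kT = ln((3/3)/0.355) = ln(2.8169) = 1.0356.
kT = 0.0508 eV / 1.0356 = 0.0491 eV.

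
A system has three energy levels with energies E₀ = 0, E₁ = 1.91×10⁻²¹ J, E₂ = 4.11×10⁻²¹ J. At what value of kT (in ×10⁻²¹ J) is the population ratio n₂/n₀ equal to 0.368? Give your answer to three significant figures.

4.11 ×10⁻²¹ J

n₂/n₀ = exp[−(E₂−E₀)/kT] = 0.368.
⇒ (E₂−E₀)/kT = ln(1/0.368) = ln(2.7174) = 0.99968.
kT = 4.11 ×10⁻²¹ J / 0.99968 = 4.11 ×10⁻²¹ J.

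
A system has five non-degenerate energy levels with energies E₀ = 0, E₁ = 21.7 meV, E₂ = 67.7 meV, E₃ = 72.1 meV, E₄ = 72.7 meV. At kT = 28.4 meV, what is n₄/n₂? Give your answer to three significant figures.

n₄/n₂ = exp[−(E₄−E₂)/kT] = exp(−(5.0 meV)/(28.4 meV)) = exp(-0.17606) = 0.839.

0.839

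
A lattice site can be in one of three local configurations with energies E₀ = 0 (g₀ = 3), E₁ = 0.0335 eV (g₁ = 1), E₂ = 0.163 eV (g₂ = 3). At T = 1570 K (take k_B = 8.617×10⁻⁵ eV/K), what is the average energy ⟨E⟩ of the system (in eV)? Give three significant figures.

k_BT = 8.617×10⁻⁵ × 1570 K = 0.13529 eV.
Eᵢ/kT = 0, 0.24762, 1.2048.
Z = Σ gᵢe^(−Eᵢ/kT) = 3·e^(−0) + 1·e^(−0.24762) + 3·e^(−1.2048) = 3.0000 + 0.78066 + 0.89926 = 4.6799.
⟨E⟩ = Σ Eᵢ gᵢe^(−Eᵢ/kT) / Z = (0·3.0000 + 0.0335·0.78066 + 0.163·0.89926) / 4.6799 = 0.0369 eV.

0.0369 eV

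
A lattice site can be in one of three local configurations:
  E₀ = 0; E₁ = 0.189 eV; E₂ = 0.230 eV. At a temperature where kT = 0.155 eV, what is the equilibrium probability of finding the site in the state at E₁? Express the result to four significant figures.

0.1941

Eᵢ/kT = 0, 1.21935, 1.48387.
Z = Σ e^(−Eᵢ/kT) = e^(−0) + e^(−1.21935) + e^(−1.48387) = 1.00000 + 0.295422 + 0.226758 = 1.52218.
P₁ = e^(−E₁/kT) / Z = 0.295422/1.52218 = 0.1941.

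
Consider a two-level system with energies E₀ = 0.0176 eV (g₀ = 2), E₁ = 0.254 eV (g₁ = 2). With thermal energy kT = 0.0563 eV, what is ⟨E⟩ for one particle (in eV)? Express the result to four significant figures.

Eᵢ/kT = 0.312611, 4.51155.
Z = Σ gᵢe^(−Eᵢ/kT) = 2·e^(−0.312611) + 2·e^(−4.51155) = 1.46307 + 0.0219629 = 1.48503.
⟨E⟩ = Σ Eᵢ gᵢe^(−Eᵢ/kT) / Z = (0.0176·1.46307 + 0.254·0.0219629) / 1.48503 = 0.02110 eV.

0.02110 eV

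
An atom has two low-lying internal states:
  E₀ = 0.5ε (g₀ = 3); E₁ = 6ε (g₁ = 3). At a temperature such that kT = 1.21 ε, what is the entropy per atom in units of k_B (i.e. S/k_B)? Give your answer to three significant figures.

1.16

Eᵢ/kT = 0.41322, 4.9587.
Z = Σ gᵢe^(−Eᵢ/kT) = 3·e^(−0.41322) + 3·e^(−4.9587) = 1.9846 + 0.021066 = 2.0057.
⟨E⟩ = Σ EᵢPᵢ = 0.55776 ε.
S/k_B = ln Z + ⟨E⟩/kT = ln(2.0057) + 0.55776/1.21 = 0.69599 + 0.46096 = 1.16.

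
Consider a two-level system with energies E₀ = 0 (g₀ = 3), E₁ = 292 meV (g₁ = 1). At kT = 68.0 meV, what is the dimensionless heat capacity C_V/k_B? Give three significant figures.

Eᵢ/kT = 0, 4.2941.
Z = Σ gᵢe^(−Eᵢ/kT) = 3·e^(−0) + 1·e^(−4.2941) = 3.0000 + 0.013649 = 3.0136.
⟨E⟩ = 1.3225 meV, ⟨E²⟩ = 386.17 meV².
C_V/k_B = (⟨E²⟩ − ⟨E⟩²)/(kT)² = (386.17 − 1.7490)/4624.0 = 0.0831.

0.0831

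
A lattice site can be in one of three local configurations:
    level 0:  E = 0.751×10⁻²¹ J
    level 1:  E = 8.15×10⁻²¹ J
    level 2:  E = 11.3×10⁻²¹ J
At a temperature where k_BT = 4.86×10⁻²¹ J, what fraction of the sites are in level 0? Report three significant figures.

0.751

Eᵢ/kT = 0.15453, 1.6770, 2.3251.
Z = Σ e^(−Eᵢ/kT) = e^(−0.15453) + e^(−1.6770) + e^(−2.3251) = 0.85682 + 0.18693 + 0.097774 = 1.1415.
P₀ = e^(−E₀/kT) / Z = 0.85682/1.1415 = 0.751.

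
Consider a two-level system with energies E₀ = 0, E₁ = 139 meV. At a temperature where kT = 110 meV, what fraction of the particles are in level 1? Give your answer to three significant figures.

0.220

Eᵢ/kT = 0, 1.2636.
Z = Σ e^(−Eᵢ/kT) = e^(−0) + e^(−1.2636) = 1.0000 + 0.28263 = 1.2826.
P₁ = e^(−E₁/kT) / Z = 0.28263/1.2826 = 0.220.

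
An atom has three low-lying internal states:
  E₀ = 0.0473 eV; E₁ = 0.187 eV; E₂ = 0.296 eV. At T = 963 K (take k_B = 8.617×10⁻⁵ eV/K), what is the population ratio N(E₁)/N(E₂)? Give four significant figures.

k_BT = 8.617×10⁻⁵ × 963 K = 0.0829817 eV.
n₁/n₂ = exp[−(E₁−E₂)/kT] = exp(−(-0.109 eV)/(0.0829817 eV)) = exp(1.31354) = 3.719.

3.719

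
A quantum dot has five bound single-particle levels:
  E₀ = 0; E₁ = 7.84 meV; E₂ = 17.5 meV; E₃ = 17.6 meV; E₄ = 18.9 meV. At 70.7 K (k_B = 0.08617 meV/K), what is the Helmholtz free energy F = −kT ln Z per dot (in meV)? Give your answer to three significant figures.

k_BT = 0.08617 × 70.7 K = 6.0922 meV.
Eᵢ/kT = 0, 1.2869, 2.8725, 2.8889, 3.1023.
Z = Σ e^(−Eᵢ/kT) = e^(−0) + e^(−1.2869) + e^(−2.8725) + e^(−2.8889) + e^(−3.1023) = 1.0000 + 0.27613 + 0.056557 + 0.055637 + 0.044946 = 1.4333.
F = −kT ln Z = −6.0922 × ln(1.4333) = −6.0922 × 0.35998 = -2.19 meV.

-2.19 meV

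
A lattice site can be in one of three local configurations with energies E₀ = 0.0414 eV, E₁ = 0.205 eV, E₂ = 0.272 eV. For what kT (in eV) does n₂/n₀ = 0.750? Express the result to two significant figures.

n₂/n₀ = exp[−(E₂−E₀)/kT] = 0.750.
⇒ (E₂−E₀)/kT = ln(1/0.750) = ln(1.333) = 0.2874.
kT = 0.2306 eV / 0.2874 = 0.80 eV.

0.80 eV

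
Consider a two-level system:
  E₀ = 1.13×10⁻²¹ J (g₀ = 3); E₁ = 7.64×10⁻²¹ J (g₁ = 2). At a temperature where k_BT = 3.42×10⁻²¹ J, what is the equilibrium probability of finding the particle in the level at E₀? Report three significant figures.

Eᵢ/kT = 0.33041, 2.2339.
Z = Σ gᵢe^(−Eᵢ/kT) = 3·e^(−0.33041) + 2·e^(−2.2339) = 2.1559 + 0.21422 = 2.3701.
P₀ = g₀ e^(−E₀/kT) / Z = 2.1559/2.3701 = 0.910.

0.910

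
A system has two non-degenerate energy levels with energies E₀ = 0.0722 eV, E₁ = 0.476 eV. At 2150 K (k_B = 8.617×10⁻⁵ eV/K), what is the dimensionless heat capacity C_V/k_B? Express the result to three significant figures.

0.434

k_BT = 8.617×10⁻⁵ × 2150 K = 0.18527 eV.
Eᵢ/kT = 0.38970, 2.5692.
Z = Σ e^(−Eᵢ/kT) = e^(−0.38970) + e^(−2.5692) = 0.67726 + 0.076597 = 0.75386.
⟨E⟩ = 0.11323 eV, ⟨E²⟩ = 0.027705 eV².
C_V/k_B = (⟨E²⟩ − ⟨E⟩²)/(kT)² = (0.027705 − 0.012821)/0.034325 = 0.434.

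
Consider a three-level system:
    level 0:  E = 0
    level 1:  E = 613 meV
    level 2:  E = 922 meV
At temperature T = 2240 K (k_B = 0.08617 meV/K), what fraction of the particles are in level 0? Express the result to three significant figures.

0.952

k_BT = 0.08617 × 2240 K = 193.02 meV.
Eᵢ/kT = 0, 3.1758, 4.7767.
Z = Σ e^(−Eᵢ/kT) = e^(−0) + e^(−3.1758) + e^(−4.7767) = 1.0000 + 0.041761 + 0.0084238 = 1.0502.
P₀ = e^(−E₀/kT) / Z = 1.0000/1.0502 = 0.952.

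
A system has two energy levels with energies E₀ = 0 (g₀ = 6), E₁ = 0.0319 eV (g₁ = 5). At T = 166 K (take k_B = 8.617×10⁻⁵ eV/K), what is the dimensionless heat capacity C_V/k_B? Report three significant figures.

k_BT = 8.617×10⁻⁵ × 166 K = 0.014304 eV.
Eᵢ/kT = 0, 2.2301.
Z = Σ gᵢe^(−Eᵢ/kT) = 6·e^(−0) + 5·e^(−2.2301) = 6.0000 + 0.53759 = 6.5376.
⟨E⟩ = 0.0026232 eV, ⟨E²⟩ = 0.000083679 eV².
C_V/k_B = (⟨E²⟩ − ⟨E⟩²)/(kT)² = (0.000083679 − 0.0000068812)/0.00020460 = 0.375.

0.375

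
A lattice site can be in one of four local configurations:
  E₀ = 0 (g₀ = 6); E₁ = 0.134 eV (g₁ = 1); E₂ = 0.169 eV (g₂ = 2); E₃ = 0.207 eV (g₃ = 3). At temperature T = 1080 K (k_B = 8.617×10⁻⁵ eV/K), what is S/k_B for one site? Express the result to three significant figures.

k_BT = 8.617×10⁻⁵ × 1080 K = 0.093064 eV.
Eᵢ/kT = 0, 1.4399, 1.8160, 2.2243.
Z = Σ gᵢe^(−Eᵢ/kT) = 6·e^(−0) + 1·e^(−1.4399) + 2·e^(−1.8160) + 3·e^(−2.2243) = 6.0000 + 0.23695 + 0.32535 + 0.32443 = 6.8867.
⟨E⟩ = Σ EᵢPᵢ = 0.022346 eV.
S/k_B = ln Z + ⟨E⟩/kT = ln(6.8867) + 0.022346/0.093064 = 1.9296 + 0.24011 = 2.17.

2.17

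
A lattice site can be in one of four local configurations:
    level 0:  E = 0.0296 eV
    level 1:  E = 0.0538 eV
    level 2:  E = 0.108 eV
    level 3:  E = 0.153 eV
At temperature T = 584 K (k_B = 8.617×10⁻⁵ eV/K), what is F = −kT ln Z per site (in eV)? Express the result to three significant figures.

k_BT = 8.617×10⁻⁵ × 584 K = 0.050323 eV.
Eᵢ/kT = 0.58820, 1.0691, 2.1461, 3.0404.
Z = Σ e^(−Eᵢ/kT) = e^(−0.58820) + e^(−1.0691) + e^(−2.1461) + e^(−3.0404) = 0.55533 + 0.34332 + 0.11694 + 0.047816 = 1.0634.
F = −kT ln Z = −0.050323 × ln(1.0634) = −0.050323 × 0.061471 = -0.00309 eV.

-0.00309 eV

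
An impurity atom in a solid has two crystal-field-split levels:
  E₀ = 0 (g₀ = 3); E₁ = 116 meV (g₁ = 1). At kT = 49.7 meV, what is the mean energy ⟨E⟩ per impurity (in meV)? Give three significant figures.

3.63 meV

Eᵢ/kT = 0, 2.3340.
Z = Σ gᵢe^(−Eᵢ/kT) = 3·e^(−0) + 1·e^(−2.3340) = 3.0000 + 0.096907 = 3.0969.
⟨E⟩ = Σ Eᵢ gᵢe^(−Eᵢ/kT) / Z = (0·3.0000 + 116·0.096907) / 3.0969 = 3.63 meV.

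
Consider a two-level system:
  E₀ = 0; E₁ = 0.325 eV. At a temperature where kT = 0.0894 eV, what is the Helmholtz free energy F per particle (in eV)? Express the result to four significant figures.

Eᵢ/kT = 0, 3.63535.
Z = Σ e^(−Eᵢ/kT) = e^(−0) + e^(−3.63535) = 1.00000 + 0.0263747 = 1.02637.
F = −kT ln Z = −0.0894 × ln(1.02637) = −0.0894 × 0.0260283 = -0.002327 eV.

-0.002327 eV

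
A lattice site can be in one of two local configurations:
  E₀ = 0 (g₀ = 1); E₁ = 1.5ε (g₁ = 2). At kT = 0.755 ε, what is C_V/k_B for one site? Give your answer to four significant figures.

0.6667

Eᵢ/kT = 0, 1.98675.
Z = Σ gᵢe^(−Eᵢ/kT) = 1·e^(−0) + 2·e^(−1.98675) = 1.00000 + 0.274281 = 1.27428.
⟨E⟩ = 0.322866 ε, ⟨E²⟩ = 0.484299 ε².
C_V/k_B = (⟨E²⟩ − ⟨E⟩²)/(kT)² = (0.484299 − 0.104242)/0.570025 = 0.6667.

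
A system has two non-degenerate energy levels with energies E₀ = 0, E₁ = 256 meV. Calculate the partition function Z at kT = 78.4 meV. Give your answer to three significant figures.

Eᵢ/kT = 0, 3.2653.
Z = Σ e^(−Eᵢ/kT) = e^(−0) + e^(−3.2653) = 1.0000 + 0.038185 = 1.0382.

Z = 1.04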